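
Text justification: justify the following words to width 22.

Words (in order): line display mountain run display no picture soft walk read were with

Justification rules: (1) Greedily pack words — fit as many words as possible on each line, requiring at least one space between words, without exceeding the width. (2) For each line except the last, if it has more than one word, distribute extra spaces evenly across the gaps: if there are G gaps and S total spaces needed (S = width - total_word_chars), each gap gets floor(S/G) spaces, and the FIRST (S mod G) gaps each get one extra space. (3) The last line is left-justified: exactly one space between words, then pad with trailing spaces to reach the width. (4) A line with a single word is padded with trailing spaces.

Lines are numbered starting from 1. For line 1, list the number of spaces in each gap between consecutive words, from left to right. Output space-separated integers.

Answer: 2 1

Derivation:
Line 1: ['line', 'display', 'mountain'] (min_width=21, slack=1)
Line 2: ['run', 'display', 'no', 'picture'] (min_width=22, slack=0)
Line 3: ['soft', 'walk', 'read', 'were'] (min_width=19, slack=3)
Line 4: ['with'] (min_width=4, slack=18)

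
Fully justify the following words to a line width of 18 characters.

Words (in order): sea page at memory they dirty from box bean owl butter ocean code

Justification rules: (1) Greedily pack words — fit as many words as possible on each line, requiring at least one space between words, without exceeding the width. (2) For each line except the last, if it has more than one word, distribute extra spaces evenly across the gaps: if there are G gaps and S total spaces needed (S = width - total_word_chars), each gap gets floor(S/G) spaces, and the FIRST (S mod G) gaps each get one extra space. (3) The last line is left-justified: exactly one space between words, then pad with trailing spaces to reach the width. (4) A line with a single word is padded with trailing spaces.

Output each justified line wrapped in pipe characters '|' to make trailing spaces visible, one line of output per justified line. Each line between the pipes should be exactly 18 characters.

Answer: |sea page at memory|
|they   dirty  from|
|box    bean    owl|
|butter ocean code |

Derivation:
Line 1: ['sea', 'page', 'at', 'memory'] (min_width=18, slack=0)
Line 2: ['they', 'dirty', 'from'] (min_width=15, slack=3)
Line 3: ['box', 'bean', 'owl'] (min_width=12, slack=6)
Line 4: ['butter', 'ocean', 'code'] (min_width=17, slack=1)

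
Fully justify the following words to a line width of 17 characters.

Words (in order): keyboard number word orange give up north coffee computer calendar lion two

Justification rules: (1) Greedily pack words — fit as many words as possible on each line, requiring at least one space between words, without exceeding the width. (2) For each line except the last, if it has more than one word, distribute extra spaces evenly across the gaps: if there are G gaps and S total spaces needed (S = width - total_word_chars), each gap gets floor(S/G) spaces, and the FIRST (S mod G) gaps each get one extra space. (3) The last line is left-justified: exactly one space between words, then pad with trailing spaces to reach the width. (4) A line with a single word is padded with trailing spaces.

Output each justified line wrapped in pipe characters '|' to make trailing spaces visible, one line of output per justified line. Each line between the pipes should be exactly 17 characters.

Line 1: ['keyboard', 'number'] (min_width=15, slack=2)
Line 2: ['word', 'orange', 'give'] (min_width=16, slack=1)
Line 3: ['up', 'north', 'coffee'] (min_width=15, slack=2)
Line 4: ['computer', 'calendar'] (min_width=17, slack=0)
Line 5: ['lion', 'two'] (min_width=8, slack=9)

Answer: |keyboard   number|
|word  orange give|
|up  north  coffee|
|computer calendar|
|lion two         |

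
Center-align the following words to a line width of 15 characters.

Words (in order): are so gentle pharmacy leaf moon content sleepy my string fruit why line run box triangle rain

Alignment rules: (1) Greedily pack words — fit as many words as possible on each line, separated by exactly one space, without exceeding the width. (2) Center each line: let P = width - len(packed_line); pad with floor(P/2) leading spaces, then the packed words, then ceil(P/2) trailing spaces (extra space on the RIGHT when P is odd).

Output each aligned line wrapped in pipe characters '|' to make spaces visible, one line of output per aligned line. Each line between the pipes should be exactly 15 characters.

Line 1: ['are', 'so', 'gentle'] (min_width=13, slack=2)
Line 2: ['pharmacy', 'leaf'] (min_width=13, slack=2)
Line 3: ['moon', 'content'] (min_width=12, slack=3)
Line 4: ['sleepy', 'my'] (min_width=9, slack=6)
Line 5: ['string', 'fruit'] (min_width=12, slack=3)
Line 6: ['why', 'line', 'run'] (min_width=12, slack=3)
Line 7: ['box', 'triangle'] (min_width=12, slack=3)
Line 8: ['rain'] (min_width=4, slack=11)

Answer: | are so gentle |
| pharmacy leaf |
| moon content  |
|   sleepy my   |
| string fruit  |
| why line run  |
| box triangle  |
|     rain      |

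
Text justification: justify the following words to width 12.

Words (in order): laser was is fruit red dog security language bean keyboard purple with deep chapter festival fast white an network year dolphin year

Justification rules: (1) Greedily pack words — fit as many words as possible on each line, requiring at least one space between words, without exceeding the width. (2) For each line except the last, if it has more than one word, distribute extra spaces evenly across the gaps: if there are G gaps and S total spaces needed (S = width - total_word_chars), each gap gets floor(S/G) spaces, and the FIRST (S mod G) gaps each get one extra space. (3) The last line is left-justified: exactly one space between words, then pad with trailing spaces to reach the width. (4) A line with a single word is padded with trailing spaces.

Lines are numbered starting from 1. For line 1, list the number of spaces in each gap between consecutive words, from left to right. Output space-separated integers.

Line 1: ['laser', 'was', 'is'] (min_width=12, slack=0)
Line 2: ['fruit', 'red'] (min_width=9, slack=3)
Line 3: ['dog', 'security'] (min_width=12, slack=0)
Line 4: ['language'] (min_width=8, slack=4)
Line 5: ['bean'] (min_width=4, slack=8)
Line 6: ['keyboard'] (min_width=8, slack=4)
Line 7: ['purple', 'with'] (min_width=11, slack=1)
Line 8: ['deep', 'chapter'] (min_width=12, slack=0)
Line 9: ['festival'] (min_width=8, slack=4)
Line 10: ['fast', 'white'] (min_width=10, slack=2)
Line 11: ['an', 'network'] (min_width=10, slack=2)
Line 12: ['year', 'dolphin'] (min_width=12, slack=0)
Line 13: ['year'] (min_width=4, slack=8)

Answer: 1 1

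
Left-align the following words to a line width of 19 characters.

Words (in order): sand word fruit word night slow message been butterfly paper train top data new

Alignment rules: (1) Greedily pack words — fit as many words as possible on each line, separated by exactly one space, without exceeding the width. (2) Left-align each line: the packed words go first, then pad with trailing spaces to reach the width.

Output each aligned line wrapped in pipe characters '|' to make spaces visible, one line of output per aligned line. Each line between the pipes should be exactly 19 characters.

Line 1: ['sand', 'word', 'fruit'] (min_width=15, slack=4)
Line 2: ['word', 'night', 'slow'] (min_width=15, slack=4)
Line 3: ['message', 'been'] (min_width=12, slack=7)
Line 4: ['butterfly', 'paper'] (min_width=15, slack=4)
Line 5: ['train', 'top', 'data', 'new'] (min_width=18, slack=1)

Answer: |sand word fruit    |
|word night slow    |
|message been       |
|butterfly paper    |
|train top data new |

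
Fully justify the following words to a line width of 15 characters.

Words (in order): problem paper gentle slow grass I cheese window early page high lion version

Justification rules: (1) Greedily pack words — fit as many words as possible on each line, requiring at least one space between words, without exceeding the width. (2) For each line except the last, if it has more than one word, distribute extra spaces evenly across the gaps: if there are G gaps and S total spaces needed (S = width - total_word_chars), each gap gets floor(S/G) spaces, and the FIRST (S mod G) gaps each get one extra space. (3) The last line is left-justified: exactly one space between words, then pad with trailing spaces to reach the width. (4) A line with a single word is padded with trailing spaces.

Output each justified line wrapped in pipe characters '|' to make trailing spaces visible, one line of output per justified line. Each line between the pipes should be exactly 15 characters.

Answer: |problem   paper|
|gentle     slow|
|grass  I cheese|
|window    early|
|page  high lion|
|version        |

Derivation:
Line 1: ['problem', 'paper'] (min_width=13, slack=2)
Line 2: ['gentle', 'slow'] (min_width=11, slack=4)
Line 3: ['grass', 'I', 'cheese'] (min_width=14, slack=1)
Line 4: ['window', 'early'] (min_width=12, slack=3)
Line 5: ['page', 'high', 'lion'] (min_width=14, slack=1)
Line 6: ['version'] (min_width=7, slack=8)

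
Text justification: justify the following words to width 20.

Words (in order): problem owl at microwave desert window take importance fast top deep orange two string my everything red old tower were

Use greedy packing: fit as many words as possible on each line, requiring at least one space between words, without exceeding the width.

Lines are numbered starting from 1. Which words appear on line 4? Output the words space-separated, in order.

Answer: importance fast top

Derivation:
Line 1: ['problem', 'owl', 'at'] (min_width=14, slack=6)
Line 2: ['microwave', 'desert'] (min_width=16, slack=4)
Line 3: ['window', 'take'] (min_width=11, slack=9)
Line 4: ['importance', 'fast', 'top'] (min_width=19, slack=1)
Line 5: ['deep', 'orange', 'two'] (min_width=15, slack=5)
Line 6: ['string', 'my', 'everything'] (min_width=20, slack=0)
Line 7: ['red', 'old', 'tower', 'were'] (min_width=18, slack=2)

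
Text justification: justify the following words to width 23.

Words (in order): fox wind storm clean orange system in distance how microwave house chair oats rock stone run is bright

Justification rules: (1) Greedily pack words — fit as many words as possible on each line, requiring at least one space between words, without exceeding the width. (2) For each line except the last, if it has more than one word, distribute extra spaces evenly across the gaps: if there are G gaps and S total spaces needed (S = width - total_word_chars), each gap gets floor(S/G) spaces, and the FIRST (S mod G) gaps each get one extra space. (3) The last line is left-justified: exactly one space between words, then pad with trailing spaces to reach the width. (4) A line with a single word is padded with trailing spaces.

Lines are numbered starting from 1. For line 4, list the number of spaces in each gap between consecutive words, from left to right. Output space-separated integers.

Line 1: ['fox', 'wind', 'storm', 'clean'] (min_width=20, slack=3)
Line 2: ['orange', 'system', 'in'] (min_width=16, slack=7)
Line 3: ['distance', 'how', 'microwave'] (min_width=22, slack=1)
Line 4: ['house', 'chair', 'oats', 'rock'] (min_width=21, slack=2)
Line 5: ['stone', 'run', 'is', 'bright'] (min_width=19, slack=4)

Answer: 2 2 1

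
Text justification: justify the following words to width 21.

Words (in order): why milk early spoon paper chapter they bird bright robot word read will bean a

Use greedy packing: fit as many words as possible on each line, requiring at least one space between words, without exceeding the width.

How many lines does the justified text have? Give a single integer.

Line 1: ['why', 'milk', 'early', 'spoon'] (min_width=20, slack=1)
Line 2: ['paper', 'chapter', 'they'] (min_width=18, slack=3)
Line 3: ['bird', 'bright', 'robot'] (min_width=17, slack=4)
Line 4: ['word', 'read', 'will', 'bean', 'a'] (min_width=21, slack=0)
Total lines: 4

Answer: 4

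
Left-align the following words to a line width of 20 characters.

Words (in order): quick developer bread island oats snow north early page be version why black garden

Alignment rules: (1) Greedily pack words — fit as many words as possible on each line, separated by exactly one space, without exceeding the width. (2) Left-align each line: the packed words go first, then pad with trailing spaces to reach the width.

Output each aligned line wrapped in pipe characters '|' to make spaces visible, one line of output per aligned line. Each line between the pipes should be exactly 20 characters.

Answer: |quick developer     |
|bread island oats   |
|snow north early    |
|page be version why |
|black garden        |

Derivation:
Line 1: ['quick', 'developer'] (min_width=15, slack=5)
Line 2: ['bread', 'island', 'oats'] (min_width=17, slack=3)
Line 3: ['snow', 'north', 'early'] (min_width=16, slack=4)
Line 4: ['page', 'be', 'version', 'why'] (min_width=19, slack=1)
Line 5: ['black', 'garden'] (min_width=12, slack=8)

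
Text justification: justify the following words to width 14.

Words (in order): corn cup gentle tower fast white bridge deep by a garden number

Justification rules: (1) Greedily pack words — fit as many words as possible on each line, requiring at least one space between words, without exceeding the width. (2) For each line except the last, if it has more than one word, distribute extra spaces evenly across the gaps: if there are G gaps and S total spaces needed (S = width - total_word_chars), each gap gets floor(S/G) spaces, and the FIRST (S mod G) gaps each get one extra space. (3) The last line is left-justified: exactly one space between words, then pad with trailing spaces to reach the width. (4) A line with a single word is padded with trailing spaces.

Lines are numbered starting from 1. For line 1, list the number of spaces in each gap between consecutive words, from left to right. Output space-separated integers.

Line 1: ['corn', 'cup'] (min_width=8, slack=6)
Line 2: ['gentle', 'tower'] (min_width=12, slack=2)
Line 3: ['fast', 'white'] (min_width=10, slack=4)
Line 4: ['bridge', 'deep', 'by'] (min_width=14, slack=0)
Line 5: ['a', 'garden'] (min_width=8, slack=6)
Line 6: ['number'] (min_width=6, slack=8)

Answer: 7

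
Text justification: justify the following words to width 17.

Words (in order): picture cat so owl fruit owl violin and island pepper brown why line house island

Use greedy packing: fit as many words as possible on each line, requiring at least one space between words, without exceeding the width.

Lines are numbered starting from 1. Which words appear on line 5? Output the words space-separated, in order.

Answer: line house island

Derivation:
Line 1: ['picture', 'cat', 'so'] (min_width=14, slack=3)
Line 2: ['owl', 'fruit', 'owl'] (min_width=13, slack=4)
Line 3: ['violin', 'and', 'island'] (min_width=17, slack=0)
Line 4: ['pepper', 'brown', 'why'] (min_width=16, slack=1)
Line 5: ['line', 'house', 'island'] (min_width=17, slack=0)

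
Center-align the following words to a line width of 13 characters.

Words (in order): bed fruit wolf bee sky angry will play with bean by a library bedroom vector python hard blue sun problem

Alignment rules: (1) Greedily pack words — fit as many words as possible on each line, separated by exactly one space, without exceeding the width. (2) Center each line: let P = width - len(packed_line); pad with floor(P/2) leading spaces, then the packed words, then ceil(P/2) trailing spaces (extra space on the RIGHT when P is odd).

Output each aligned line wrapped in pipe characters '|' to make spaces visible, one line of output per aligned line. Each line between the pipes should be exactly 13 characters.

Line 1: ['bed', 'fruit'] (min_width=9, slack=4)
Line 2: ['wolf', 'bee', 'sky'] (min_width=12, slack=1)
Line 3: ['angry', 'will'] (min_width=10, slack=3)
Line 4: ['play', 'with'] (min_width=9, slack=4)
Line 5: ['bean', 'by', 'a'] (min_width=9, slack=4)
Line 6: ['library'] (min_width=7, slack=6)
Line 7: ['bedroom'] (min_width=7, slack=6)
Line 8: ['vector', 'python'] (min_width=13, slack=0)
Line 9: ['hard', 'blue', 'sun'] (min_width=13, slack=0)
Line 10: ['problem'] (min_width=7, slack=6)

Answer: |  bed fruit  |
|wolf bee sky |
| angry will  |
|  play with  |
|  bean by a  |
|   library   |
|   bedroom   |
|vector python|
|hard blue sun|
|   problem   |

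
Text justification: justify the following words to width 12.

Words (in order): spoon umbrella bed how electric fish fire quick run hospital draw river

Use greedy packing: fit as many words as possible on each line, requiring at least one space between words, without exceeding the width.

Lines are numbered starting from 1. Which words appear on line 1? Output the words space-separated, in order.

Line 1: ['spoon'] (min_width=5, slack=7)
Line 2: ['umbrella', 'bed'] (min_width=12, slack=0)
Line 3: ['how', 'electric'] (min_width=12, slack=0)
Line 4: ['fish', 'fire'] (min_width=9, slack=3)
Line 5: ['quick', 'run'] (min_width=9, slack=3)
Line 6: ['hospital'] (min_width=8, slack=4)
Line 7: ['draw', 'river'] (min_width=10, slack=2)

Answer: spoon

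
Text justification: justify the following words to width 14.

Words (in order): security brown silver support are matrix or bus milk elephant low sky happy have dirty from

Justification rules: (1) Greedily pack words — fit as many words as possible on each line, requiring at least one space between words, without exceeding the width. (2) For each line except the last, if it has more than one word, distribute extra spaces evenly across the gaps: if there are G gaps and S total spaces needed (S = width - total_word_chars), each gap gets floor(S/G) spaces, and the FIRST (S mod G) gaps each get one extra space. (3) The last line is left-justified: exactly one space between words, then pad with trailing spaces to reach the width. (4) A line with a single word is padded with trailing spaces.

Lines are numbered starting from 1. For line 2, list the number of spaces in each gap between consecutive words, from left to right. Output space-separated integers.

Answer: 1

Derivation:
Line 1: ['security', 'brown'] (min_width=14, slack=0)
Line 2: ['silver', 'support'] (min_width=14, slack=0)
Line 3: ['are', 'matrix', 'or'] (min_width=13, slack=1)
Line 4: ['bus', 'milk'] (min_width=8, slack=6)
Line 5: ['elephant', 'low'] (min_width=12, slack=2)
Line 6: ['sky', 'happy', 'have'] (min_width=14, slack=0)
Line 7: ['dirty', 'from'] (min_width=10, slack=4)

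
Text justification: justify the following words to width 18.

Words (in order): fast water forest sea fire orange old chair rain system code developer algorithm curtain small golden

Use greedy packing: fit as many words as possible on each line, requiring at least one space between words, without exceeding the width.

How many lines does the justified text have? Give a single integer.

Line 1: ['fast', 'water', 'forest'] (min_width=17, slack=1)
Line 2: ['sea', 'fire', 'orange'] (min_width=15, slack=3)
Line 3: ['old', 'chair', 'rain'] (min_width=14, slack=4)
Line 4: ['system', 'code'] (min_width=11, slack=7)
Line 5: ['developer'] (min_width=9, slack=9)
Line 6: ['algorithm', 'curtain'] (min_width=17, slack=1)
Line 7: ['small', 'golden'] (min_width=12, slack=6)
Total lines: 7

Answer: 7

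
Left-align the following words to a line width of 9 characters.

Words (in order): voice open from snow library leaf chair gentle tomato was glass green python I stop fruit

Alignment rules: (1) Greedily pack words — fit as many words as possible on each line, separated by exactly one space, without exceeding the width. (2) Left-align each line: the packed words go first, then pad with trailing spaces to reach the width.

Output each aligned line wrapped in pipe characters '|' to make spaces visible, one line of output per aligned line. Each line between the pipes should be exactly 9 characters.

Answer: |voice    |
|open from|
|snow     |
|library  |
|leaf     |
|chair    |
|gentle   |
|tomato   |
|was glass|
|green    |
|python I |
|stop     |
|fruit    |

Derivation:
Line 1: ['voice'] (min_width=5, slack=4)
Line 2: ['open', 'from'] (min_width=9, slack=0)
Line 3: ['snow'] (min_width=4, slack=5)
Line 4: ['library'] (min_width=7, slack=2)
Line 5: ['leaf'] (min_width=4, slack=5)
Line 6: ['chair'] (min_width=5, slack=4)
Line 7: ['gentle'] (min_width=6, slack=3)
Line 8: ['tomato'] (min_width=6, slack=3)
Line 9: ['was', 'glass'] (min_width=9, slack=0)
Line 10: ['green'] (min_width=5, slack=4)
Line 11: ['python', 'I'] (min_width=8, slack=1)
Line 12: ['stop'] (min_width=4, slack=5)
Line 13: ['fruit'] (min_width=5, slack=4)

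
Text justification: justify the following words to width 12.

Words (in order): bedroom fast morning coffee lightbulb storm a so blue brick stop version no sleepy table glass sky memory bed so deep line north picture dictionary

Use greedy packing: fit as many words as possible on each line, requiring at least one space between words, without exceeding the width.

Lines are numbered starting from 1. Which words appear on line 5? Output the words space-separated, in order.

Line 1: ['bedroom', 'fast'] (min_width=12, slack=0)
Line 2: ['morning'] (min_width=7, slack=5)
Line 3: ['coffee'] (min_width=6, slack=6)
Line 4: ['lightbulb'] (min_width=9, slack=3)
Line 5: ['storm', 'a', 'so'] (min_width=10, slack=2)
Line 6: ['blue', 'brick'] (min_width=10, slack=2)
Line 7: ['stop', 'version'] (min_width=12, slack=0)
Line 8: ['no', 'sleepy'] (min_width=9, slack=3)
Line 9: ['table', 'glass'] (min_width=11, slack=1)
Line 10: ['sky', 'memory'] (min_width=10, slack=2)
Line 11: ['bed', 'so', 'deep'] (min_width=11, slack=1)
Line 12: ['line', 'north'] (min_width=10, slack=2)
Line 13: ['picture'] (min_width=7, slack=5)
Line 14: ['dictionary'] (min_width=10, slack=2)

Answer: storm a so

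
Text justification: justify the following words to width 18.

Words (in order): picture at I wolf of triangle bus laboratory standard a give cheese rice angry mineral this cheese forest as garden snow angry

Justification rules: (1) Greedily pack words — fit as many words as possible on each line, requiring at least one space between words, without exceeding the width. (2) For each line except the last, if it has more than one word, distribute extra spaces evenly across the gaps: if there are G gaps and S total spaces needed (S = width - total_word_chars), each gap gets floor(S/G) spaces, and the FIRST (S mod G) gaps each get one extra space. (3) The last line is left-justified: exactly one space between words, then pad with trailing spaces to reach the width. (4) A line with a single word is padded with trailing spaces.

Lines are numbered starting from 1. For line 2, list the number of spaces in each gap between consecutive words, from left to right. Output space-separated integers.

Answer: 3 2

Derivation:
Line 1: ['picture', 'at', 'I', 'wolf'] (min_width=17, slack=1)
Line 2: ['of', 'triangle', 'bus'] (min_width=15, slack=3)
Line 3: ['laboratory'] (min_width=10, slack=8)
Line 4: ['standard', 'a', 'give'] (min_width=15, slack=3)
Line 5: ['cheese', 'rice', 'angry'] (min_width=17, slack=1)
Line 6: ['mineral', 'this'] (min_width=12, slack=6)
Line 7: ['cheese', 'forest', 'as'] (min_width=16, slack=2)
Line 8: ['garden', 'snow', 'angry'] (min_width=17, slack=1)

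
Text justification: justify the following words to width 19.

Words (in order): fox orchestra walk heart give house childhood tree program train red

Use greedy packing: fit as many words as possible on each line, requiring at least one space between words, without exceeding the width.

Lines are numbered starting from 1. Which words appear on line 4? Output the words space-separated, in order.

Line 1: ['fox', 'orchestra', 'walk'] (min_width=18, slack=1)
Line 2: ['heart', 'give', 'house'] (min_width=16, slack=3)
Line 3: ['childhood', 'tree'] (min_width=14, slack=5)
Line 4: ['program', 'train', 'red'] (min_width=17, slack=2)

Answer: program train red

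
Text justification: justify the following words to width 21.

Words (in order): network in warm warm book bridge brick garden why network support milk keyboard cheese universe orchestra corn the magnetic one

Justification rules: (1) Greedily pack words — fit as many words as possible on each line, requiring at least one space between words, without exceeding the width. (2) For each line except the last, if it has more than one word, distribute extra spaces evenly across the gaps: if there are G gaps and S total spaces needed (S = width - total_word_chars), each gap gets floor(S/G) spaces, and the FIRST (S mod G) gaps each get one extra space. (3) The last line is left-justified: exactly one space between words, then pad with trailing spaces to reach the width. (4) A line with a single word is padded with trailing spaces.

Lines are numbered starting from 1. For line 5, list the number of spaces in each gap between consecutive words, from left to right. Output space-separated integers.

Answer: 7

Derivation:
Line 1: ['network', 'in', 'warm', 'warm'] (min_width=20, slack=1)
Line 2: ['book', 'bridge', 'brick'] (min_width=17, slack=4)
Line 3: ['garden', 'why', 'network'] (min_width=18, slack=3)
Line 4: ['support', 'milk', 'keyboard'] (min_width=21, slack=0)
Line 5: ['cheese', 'universe'] (min_width=15, slack=6)
Line 6: ['orchestra', 'corn', 'the'] (min_width=18, slack=3)
Line 7: ['magnetic', 'one'] (min_width=12, slack=9)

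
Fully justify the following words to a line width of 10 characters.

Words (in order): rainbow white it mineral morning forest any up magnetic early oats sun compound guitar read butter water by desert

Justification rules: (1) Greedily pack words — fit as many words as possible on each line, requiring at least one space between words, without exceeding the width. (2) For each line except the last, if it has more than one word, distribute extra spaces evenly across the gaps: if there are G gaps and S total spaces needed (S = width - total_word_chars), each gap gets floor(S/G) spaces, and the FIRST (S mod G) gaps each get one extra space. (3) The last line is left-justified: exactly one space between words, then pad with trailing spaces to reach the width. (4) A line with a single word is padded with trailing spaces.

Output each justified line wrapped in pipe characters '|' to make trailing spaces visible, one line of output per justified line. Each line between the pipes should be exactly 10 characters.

Line 1: ['rainbow'] (min_width=7, slack=3)
Line 2: ['white', 'it'] (min_width=8, slack=2)
Line 3: ['mineral'] (min_width=7, slack=3)
Line 4: ['morning'] (min_width=7, slack=3)
Line 5: ['forest', 'any'] (min_width=10, slack=0)
Line 6: ['up'] (min_width=2, slack=8)
Line 7: ['magnetic'] (min_width=8, slack=2)
Line 8: ['early', 'oats'] (min_width=10, slack=0)
Line 9: ['sun'] (min_width=3, slack=7)
Line 10: ['compound'] (min_width=8, slack=2)
Line 11: ['guitar'] (min_width=6, slack=4)
Line 12: ['read'] (min_width=4, slack=6)
Line 13: ['butter'] (min_width=6, slack=4)
Line 14: ['water', 'by'] (min_width=8, slack=2)
Line 15: ['desert'] (min_width=6, slack=4)

Answer: |rainbow   |
|white   it|
|mineral   |
|morning   |
|forest any|
|up        |
|magnetic  |
|early oats|
|sun       |
|compound  |
|guitar    |
|read      |
|butter    |
|water   by|
|desert    |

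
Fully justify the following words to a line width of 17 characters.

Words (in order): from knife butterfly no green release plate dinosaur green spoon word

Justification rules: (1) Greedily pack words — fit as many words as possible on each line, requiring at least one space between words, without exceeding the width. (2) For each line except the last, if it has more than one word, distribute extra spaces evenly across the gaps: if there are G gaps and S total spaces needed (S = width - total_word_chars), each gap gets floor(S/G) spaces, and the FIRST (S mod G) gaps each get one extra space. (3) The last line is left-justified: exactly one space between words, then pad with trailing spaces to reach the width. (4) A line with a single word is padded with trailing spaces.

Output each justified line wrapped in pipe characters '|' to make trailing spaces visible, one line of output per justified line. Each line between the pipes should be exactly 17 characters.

Line 1: ['from', 'knife'] (min_width=10, slack=7)
Line 2: ['butterfly', 'no'] (min_width=12, slack=5)
Line 3: ['green', 'release'] (min_width=13, slack=4)
Line 4: ['plate', 'dinosaur'] (min_width=14, slack=3)
Line 5: ['green', 'spoon', 'word'] (min_width=16, slack=1)

Answer: |from        knife|
|butterfly      no|
|green     release|
|plate    dinosaur|
|green spoon word |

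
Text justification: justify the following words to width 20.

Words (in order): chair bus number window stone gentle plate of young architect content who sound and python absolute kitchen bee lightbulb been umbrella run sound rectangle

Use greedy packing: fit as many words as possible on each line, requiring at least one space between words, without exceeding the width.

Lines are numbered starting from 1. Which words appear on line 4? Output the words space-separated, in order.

Answer: architect content

Derivation:
Line 1: ['chair', 'bus', 'number'] (min_width=16, slack=4)
Line 2: ['window', 'stone', 'gentle'] (min_width=19, slack=1)
Line 3: ['plate', 'of', 'young'] (min_width=14, slack=6)
Line 4: ['architect', 'content'] (min_width=17, slack=3)
Line 5: ['who', 'sound', 'and', 'python'] (min_width=20, slack=0)
Line 6: ['absolute', 'kitchen', 'bee'] (min_width=20, slack=0)
Line 7: ['lightbulb', 'been'] (min_width=14, slack=6)
Line 8: ['umbrella', 'run', 'sound'] (min_width=18, slack=2)
Line 9: ['rectangle'] (min_width=9, slack=11)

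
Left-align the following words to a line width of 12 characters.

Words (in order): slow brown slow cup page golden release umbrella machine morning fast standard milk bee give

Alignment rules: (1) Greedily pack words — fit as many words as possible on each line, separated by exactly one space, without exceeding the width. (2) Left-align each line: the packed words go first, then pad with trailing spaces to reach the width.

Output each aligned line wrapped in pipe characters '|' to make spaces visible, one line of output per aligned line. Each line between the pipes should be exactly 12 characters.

Line 1: ['slow', 'brown'] (min_width=10, slack=2)
Line 2: ['slow', 'cup'] (min_width=8, slack=4)
Line 3: ['page', 'golden'] (min_width=11, slack=1)
Line 4: ['release'] (min_width=7, slack=5)
Line 5: ['umbrella'] (min_width=8, slack=4)
Line 6: ['machine'] (min_width=7, slack=5)
Line 7: ['morning', 'fast'] (min_width=12, slack=0)
Line 8: ['standard'] (min_width=8, slack=4)
Line 9: ['milk', 'bee'] (min_width=8, slack=4)
Line 10: ['give'] (min_width=4, slack=8)

Answer: |slow brown  |
|slow cup    |
|page golden |
|release     |
|umbrella    |
|machine     |
|morning fast|
|standard    |
|milk bee    |
|give        |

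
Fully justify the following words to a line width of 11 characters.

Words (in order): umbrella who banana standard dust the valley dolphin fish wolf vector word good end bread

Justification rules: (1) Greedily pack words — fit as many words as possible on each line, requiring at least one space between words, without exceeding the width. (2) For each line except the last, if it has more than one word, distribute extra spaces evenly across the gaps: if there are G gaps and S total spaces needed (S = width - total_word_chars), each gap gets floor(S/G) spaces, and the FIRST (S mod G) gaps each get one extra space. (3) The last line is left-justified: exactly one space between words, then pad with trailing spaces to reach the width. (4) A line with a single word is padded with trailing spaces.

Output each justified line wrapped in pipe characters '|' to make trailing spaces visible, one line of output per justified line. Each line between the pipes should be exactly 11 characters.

Line 1: ['umbrella'] (min_width=8, slack=3)
Line 2: ['who', 'banana'] (min_width=10, slack=1)
Line 3: ['standard'] (min_width=8, slack=3)
Line 4: ['dust', 'the'] (min_width=8, slack=3)
Line 5: ['valley'] (min_width=6, slack=5)
Line 6: ['dolphin'] (min_width=7, slack=4)
Line 7: ['fish', 'wolf'] (min_width=9, slack=2)
Line 8: ['vector', 'word'] (min_width=11, slack=0)
Line 9: ['good', 'end'] (min_width=8, slack=3)
Line 10: ['bread'] (min_width=5, slack=6)

Answer: |umbrella   |
|who  banana|
|standard   |
|dust    the|
|valley     |
|dolphin    |
|fish   wolf|
|vector word|
|good    end|
|bread      |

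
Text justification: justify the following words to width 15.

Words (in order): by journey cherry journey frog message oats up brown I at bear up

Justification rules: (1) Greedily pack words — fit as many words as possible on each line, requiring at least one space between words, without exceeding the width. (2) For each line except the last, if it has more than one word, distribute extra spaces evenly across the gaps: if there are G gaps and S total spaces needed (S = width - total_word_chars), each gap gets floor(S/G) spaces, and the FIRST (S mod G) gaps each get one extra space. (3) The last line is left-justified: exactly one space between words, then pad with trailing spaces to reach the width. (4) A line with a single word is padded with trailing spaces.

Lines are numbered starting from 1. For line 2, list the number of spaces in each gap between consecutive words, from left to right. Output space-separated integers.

Line 1: ['by', 'journey'] (min_width=10, slack=5)
Line 2: ['cherry', 'journey'] (min_width=14, slack=1)
Line 3: ['frog', 'message'] (min_width=12, slack=3)
Line 4: ['oats', 'up', 'brown', 'I'] (min_width=15, slack=0)
Line 5: ['at', 'bear', 'up'] (min_width=10, slack=5)

Answer: 2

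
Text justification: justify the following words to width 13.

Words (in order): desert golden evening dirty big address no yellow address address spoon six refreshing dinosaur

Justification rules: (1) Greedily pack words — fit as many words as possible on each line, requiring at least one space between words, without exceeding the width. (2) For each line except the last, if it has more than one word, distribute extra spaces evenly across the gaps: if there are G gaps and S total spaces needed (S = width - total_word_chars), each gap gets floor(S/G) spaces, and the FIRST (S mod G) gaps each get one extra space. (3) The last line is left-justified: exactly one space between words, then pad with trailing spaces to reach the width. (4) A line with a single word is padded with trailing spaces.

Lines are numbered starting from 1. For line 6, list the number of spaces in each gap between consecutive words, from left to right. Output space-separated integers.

Line 1: ['desert', 'golden'] (min_width=13, slack=0)
Line 2: ['evening', 'dirty'] (min_width=13, slack=0)
Line 3: ['big', 'address'] (min_width=11, slack=2)
Line 4: ['no', 'yellow'] (min_width=9, slack=4)
Line 5: ['address'] (min_width=7, slack=6)
Line 6: ['address', 'spoon'] (min_width=13, slack=0)
Line 7: ['six'] (min_width=3, slack=10)
Line 8: ['refreshing'] (min_width=10, slack=3)
Line 9: ['dinosaur'] (min_width=8, slack=5)

Answer: 1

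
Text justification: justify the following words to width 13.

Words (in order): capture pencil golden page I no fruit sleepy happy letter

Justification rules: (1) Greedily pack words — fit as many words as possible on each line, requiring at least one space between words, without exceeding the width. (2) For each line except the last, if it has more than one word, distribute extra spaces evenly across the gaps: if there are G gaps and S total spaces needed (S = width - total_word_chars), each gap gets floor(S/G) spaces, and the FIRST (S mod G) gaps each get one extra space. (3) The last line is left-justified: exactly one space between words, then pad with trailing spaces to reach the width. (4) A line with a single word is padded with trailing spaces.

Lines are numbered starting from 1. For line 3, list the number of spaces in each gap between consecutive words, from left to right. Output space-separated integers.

Line 1: ['capture'] (min_width=7, slack=6)
Line 2: ['pencil', 'golden'] (min_width=13, slack=0)
Line 3: ['page', 'I', 'no'] (min_width=9, slack=4)
Line 4: ['fruit', 'sleepy'] (min_width=12, slack=1)
Line 5: ['happy', 'letter'] (min_width=12, slack=1)

Answer: 3 3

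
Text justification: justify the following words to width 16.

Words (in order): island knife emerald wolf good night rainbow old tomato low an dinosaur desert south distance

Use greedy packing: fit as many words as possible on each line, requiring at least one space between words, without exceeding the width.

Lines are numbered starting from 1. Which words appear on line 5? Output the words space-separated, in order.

Answer: tomato low an

Derivation:
Line 1: ['island', 'knife'] (min_width=12, slack=4)
Line 2: ['emerald', 'wolf'] (min_width=12, slack=4)
Line 3: ['good', 'night'] (min_width=10, slack=6)
Line 4: ['rainbow', 'old'] (min_width=11, slack=5)
Line 5: ['tomato', 'low', 'an'] (min_width=13, slack=3)
Line 6: ['dinosaur', 'desert'] (min_width=15, slack=1)
Line 7: ['south', 'distance'] (min_width=14, slack=2)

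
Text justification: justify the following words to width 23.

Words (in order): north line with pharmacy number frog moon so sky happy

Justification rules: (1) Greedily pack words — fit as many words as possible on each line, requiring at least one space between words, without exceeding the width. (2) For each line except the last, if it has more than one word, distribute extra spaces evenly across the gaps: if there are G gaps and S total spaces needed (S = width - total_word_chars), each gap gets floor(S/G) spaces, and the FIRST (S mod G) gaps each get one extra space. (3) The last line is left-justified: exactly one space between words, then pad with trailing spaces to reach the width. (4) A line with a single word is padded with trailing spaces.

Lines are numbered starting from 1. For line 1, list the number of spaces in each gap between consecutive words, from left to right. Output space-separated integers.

Answer: 5 5

Derivation:
Line 1: ['north', 'line', 'with'] (min_width=15, slack=8)
Line 2: ['pharmacy', 'number', 'frog'] (min_width=20, slack=3)
Line 3: ['moon', 'so', 'sky', 'happy'] (min_width=17, slack=6)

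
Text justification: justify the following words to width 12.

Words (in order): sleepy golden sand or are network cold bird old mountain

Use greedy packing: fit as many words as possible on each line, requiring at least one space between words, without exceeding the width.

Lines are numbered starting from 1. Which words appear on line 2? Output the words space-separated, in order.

Line 1: ['sleepy'] (min_width=6, slack=6)
Line 2: ['golden', 'sand'] (min_width=11, slack=1)
Line 3: ['or', 'are'] (min_width=6, slack=6)
Line 4: ['network', 'cold'] (min_width=12, slack=0)
Line 5: ['bird', 'old'] (min_width=8, slack=4)
Line 6: ['mountain'] (min_width=8, slack=4)

Answer: golden sand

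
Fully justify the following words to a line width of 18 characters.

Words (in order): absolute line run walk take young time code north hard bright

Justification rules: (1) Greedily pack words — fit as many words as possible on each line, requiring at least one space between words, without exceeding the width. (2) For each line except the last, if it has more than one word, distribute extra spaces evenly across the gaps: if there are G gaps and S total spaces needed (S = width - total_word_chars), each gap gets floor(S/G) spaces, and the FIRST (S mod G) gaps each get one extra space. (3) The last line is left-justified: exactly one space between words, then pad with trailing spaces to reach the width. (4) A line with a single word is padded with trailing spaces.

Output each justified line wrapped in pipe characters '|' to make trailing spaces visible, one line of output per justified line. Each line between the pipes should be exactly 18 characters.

Line 1: ['absolute', 'line', 'run'] (min_width=17, slack=1)
Line 2: ['walk', 'take', 'young'] (min_width=15, slack=3)
Line 3: ['time', 'code', 'north'] (min_width=15, slack=3)
Line 4: ['hard', 'bright'] (min_width=11, slack=7)

Answer: |absolute  line run|
|walk   take  young|
|time   code  north|
|hard bright       |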